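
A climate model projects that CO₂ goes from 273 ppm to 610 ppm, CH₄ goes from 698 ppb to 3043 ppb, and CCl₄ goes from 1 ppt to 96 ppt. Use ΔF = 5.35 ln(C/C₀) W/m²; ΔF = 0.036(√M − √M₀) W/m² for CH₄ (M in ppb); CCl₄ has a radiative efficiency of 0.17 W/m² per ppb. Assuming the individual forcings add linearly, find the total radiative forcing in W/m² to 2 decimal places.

ΔF = 5.35 W/m²

CO₂: 5.35 × ln(610/273) = 5.35 × ln(2.23443) = 5.35 × 0.80399 = 4.3013 W/m².
CH₄: 0.036 × (√3043 − √698) = 0.036 × (55.1634 − 26.4197) = 0.036 × 28.7437 = 1.0348 W/m².
CCl₄: Δ = 96 − 1 = 95 ppt = 0.095 ppb; ΔF = 0.17 × 0.095 = 0.0162 W/m².
Total ΔF = 4.3013 + 1.0348 + 0.0162 = 5.3523 W/m².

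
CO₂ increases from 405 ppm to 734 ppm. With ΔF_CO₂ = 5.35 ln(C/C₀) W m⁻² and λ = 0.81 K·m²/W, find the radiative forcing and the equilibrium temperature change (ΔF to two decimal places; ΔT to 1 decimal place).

ΔF = 3.18 W/m²; ΔT = 2.6 K

CO₂: 5.35 × ln(734/405) = 5.35 × ln(1.81235) = 5.35 × 0.59462 = 3.1812 W/m².
ΔT = λ ΔF = 0.81 × 3.18 = 2.5758 K.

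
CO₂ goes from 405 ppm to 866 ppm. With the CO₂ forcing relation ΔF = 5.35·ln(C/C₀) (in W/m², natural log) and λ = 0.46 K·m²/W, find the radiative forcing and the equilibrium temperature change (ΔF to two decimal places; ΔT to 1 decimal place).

CO₂: 5.35 × ln(866/405) = 5.35 × ln(2.13827) = 5.35 × 0.76000 = 4.0660 W/m².
ΔT = λ ΔF = 0.46 × 4.07 = 1.8722 K.

ΔF = 4.07 W/m²; ΔT = 1.9 K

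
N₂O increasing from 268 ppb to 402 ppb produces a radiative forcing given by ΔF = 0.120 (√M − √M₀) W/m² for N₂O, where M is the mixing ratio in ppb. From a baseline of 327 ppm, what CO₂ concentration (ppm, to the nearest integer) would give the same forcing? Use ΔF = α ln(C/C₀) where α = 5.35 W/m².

C ≈ 355 ppm

N₂O forcing: 0.120 × (√402 − √268) = 0.120 × (20.0499 − 16.3707) = 0.120 × 3.6792 = 0.44150 W/m².
Set 5.35 ln(C/327) = 0.44150: ln(C/327) = 0.44150/5.35 = 0.08252, so C = 327 × e^0.08252 = 327 × 1.08602 = 355.13 ppm.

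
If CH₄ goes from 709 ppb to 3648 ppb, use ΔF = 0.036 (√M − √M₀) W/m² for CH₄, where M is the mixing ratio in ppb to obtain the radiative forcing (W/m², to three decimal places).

ΔF = 1.216 W/m²

CH₄: 0.036 × (√3648 − √709) = 0.036 × (60.3987 − 26.6271) = 0.036 × 33.7716 = 1.2158 W/m².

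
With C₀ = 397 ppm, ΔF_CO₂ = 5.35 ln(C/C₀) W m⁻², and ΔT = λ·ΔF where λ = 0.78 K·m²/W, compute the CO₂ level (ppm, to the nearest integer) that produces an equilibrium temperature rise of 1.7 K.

C ≈ 597 ppm

Required forcing: ΔF = ΔT/λ = 1.7/0.78 = 2.1795 W/m².
Then ln(C/397) = ΔF/5.35 = 2.1795/5.35 = 0.40738.
So C = 397 × e^0.40738 = 397 × 1.50288 = 596.64 ppm.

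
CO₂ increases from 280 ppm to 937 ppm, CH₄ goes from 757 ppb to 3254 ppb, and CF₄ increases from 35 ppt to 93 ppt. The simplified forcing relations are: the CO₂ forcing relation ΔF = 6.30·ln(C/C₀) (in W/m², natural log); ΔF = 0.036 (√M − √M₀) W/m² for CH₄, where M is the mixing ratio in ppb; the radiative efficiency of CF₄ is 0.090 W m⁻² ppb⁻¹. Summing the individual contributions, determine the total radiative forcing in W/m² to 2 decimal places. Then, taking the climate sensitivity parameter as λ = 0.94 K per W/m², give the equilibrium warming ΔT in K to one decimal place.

CO₂: 6.30 × ln(937/280) = 6.30 × ln(3.34643) = 6.30 × 1.20789 = 7.6097 W/m².
CH₄: 0.036 × (√3254 − √757) = 0.036 × (57.0438 − 27.5136) = 0.036 × 29.5302 = 1.0631 W/m².
CF₄: Δ = 93 − 35 = 58 ppt = 0.058 ppb; ΔF = 0.090 × 0.058 = 0.0052 W/m².
Total ΔF = 7.6097 + 1.0631 + 0.0052 = 8.6780 W/m².
ΔT = λ ΔF = 0.94 × 8.68 = 8.1592 K.

ΔF = 8.68 W/m²; ΔT = 8.2 K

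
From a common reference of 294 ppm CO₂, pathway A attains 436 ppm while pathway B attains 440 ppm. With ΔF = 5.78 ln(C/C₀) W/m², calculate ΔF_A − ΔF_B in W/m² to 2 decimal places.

ΔF_A − ΔF_B = -0.05 W/m²

ΔF_A = 5.78 ln(436/294) = 5.78 × 0.39406 = 2.2777 W/m².
ΔF_B = 5.78 ln(440/294) = 5.78 × 0.40319 = 2.3304 W/m².
Difference: 2.2777 − 2.3304 = -0.0527 W/m².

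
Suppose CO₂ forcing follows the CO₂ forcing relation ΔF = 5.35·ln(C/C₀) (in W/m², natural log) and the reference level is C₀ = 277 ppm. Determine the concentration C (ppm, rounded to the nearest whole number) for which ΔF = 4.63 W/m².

Set 5.35 ln(C/277) = 4.63, so ln(C/277) = 4.63/5.35 = 0.86542.
Then C/277 = e^0.86542 = 2.37600, giving C = 277 × 2.37600 = 658.15 ppm.

C ≈ 658 ppm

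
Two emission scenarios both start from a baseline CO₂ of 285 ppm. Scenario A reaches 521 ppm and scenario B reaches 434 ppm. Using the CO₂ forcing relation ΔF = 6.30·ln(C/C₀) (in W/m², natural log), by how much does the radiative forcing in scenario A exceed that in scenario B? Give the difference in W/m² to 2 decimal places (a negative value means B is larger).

ΔF_A = 6.30 ln(521/285) = 6.30 × 0.60326 = 3.8005 W/m².
ΔF_B = 6.30 ln(434/285) = 6.30 × 0.42056 = 2.6495 W/m².
Difference: 3.8005 − 2.6495 = 1.1510 W/m².

ΔF_A − ΔF_B = 1.15 W/m²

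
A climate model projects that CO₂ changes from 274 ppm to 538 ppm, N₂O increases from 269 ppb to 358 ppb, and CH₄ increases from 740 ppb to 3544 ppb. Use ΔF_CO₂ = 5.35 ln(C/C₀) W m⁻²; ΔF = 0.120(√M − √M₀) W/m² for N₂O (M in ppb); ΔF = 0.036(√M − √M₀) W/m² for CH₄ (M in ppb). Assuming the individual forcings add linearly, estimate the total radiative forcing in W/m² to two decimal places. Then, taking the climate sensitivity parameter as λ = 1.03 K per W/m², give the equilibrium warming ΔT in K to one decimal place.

ΔF = 5.08 W/m²; ΔT = 5.2 K

CO₂: 5.35 × ln(538/274) = 5.35 × ln(1.96350) = 5.35 × 0.67473 = 3.6098 W/m².
N₂O: 0.120 × (√358 − √269) = 0.120 × (18.9209 − 16.4012) = 0.120 × 2.5197 = 0.3024 W/m².
CH₄: 0.036 × (√3544 − √740) = 0.036 × (59.5315 − 27.2029) = 0.036 × 32.3286 = 1.1638 W/m².
Total ΔF = 3.6098 + 0.3024 + 1.1638 = 5.0760 W/m².
ΔT = λ ΔF = 1.03 × 5.08 = 5.2324 K.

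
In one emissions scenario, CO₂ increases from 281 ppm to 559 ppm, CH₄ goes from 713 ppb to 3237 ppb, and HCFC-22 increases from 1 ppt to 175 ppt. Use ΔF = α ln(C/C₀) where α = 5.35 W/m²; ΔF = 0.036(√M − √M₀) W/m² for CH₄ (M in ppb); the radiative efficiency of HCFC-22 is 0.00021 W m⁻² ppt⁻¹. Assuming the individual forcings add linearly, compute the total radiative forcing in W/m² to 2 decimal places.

ΔF = 4.80 W/m²

CO₂: 5.35 × ln(559/281) = 5.35 × ln(1.98932) = 5.35 × 0.68779 = 3.6797 W/m².
CH₄: 0.036 × (√3237 − √713) = 0.036 × (56.8946 − 26.7021) = 0.036 × 30.1925 = 1.0869 W/m².
HCFC-22: ΔF = 0.00021 × (175 − 1) = 0.00021 × 174 = 0.0365 W/m².
Total ΔF = 3.6797 + 1.0869 + 0.0365 = 4.8031 W/m².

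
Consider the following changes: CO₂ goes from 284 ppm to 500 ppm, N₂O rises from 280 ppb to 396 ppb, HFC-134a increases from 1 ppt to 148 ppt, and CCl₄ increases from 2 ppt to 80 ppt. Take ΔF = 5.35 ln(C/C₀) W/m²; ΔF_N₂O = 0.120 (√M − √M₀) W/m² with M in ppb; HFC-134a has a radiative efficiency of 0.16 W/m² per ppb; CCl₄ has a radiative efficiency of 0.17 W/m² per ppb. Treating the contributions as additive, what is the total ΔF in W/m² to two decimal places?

CO₂: 5.35 × ln(500/284) = 5.35 × ln(1.76056) = 5.35 × 0.56563 = 3.0261 W/m².
N₂O: 0.120 × (√396 − √280) = 0.120 × (19.8997 − 16.7332) = 0.120 × 3.1665 = 0.3800 W/m².
HFC-134a: Δ = 148 − 1 = 147 ppt = 0.147 ppb; ΔF = 0.16 × 0.147 = 0.0235 W/m².
CCl₄: Δ = 80 − 2 = 78 ppt = 0.078 ppb; ΔF = 0.17 × 0.078 = 0.0133 W/m².
Total ΔF = 3.0261 + 0.3800 + 0.0235 + 0.0133 = 3.4429 W/m².

ΔF = 3.44 W/m²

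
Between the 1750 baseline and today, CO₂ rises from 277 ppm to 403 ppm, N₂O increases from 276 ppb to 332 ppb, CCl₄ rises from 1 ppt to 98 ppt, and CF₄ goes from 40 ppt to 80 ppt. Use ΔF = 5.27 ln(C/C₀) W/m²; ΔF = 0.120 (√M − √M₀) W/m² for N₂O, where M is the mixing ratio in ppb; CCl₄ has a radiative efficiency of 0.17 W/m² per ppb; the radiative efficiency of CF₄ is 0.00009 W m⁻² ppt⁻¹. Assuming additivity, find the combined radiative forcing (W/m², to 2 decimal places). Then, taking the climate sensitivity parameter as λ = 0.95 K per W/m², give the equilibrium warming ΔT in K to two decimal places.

CO₂: 5.27 × ln(403/277) = 5.27 × ln(1.45487) = 5.27 × 0.37492 = 1.9758 W/m².
N₂O: 0.120 × (√332 − √276) = 0.120 × (18.2209 − 16.6132) = 0.120 × 1.6077 = 0.1929 W/m².
CCl₄: Δ = 98 − 1 = 97 ppt = 0.097 ppb; ΔF = 0.17 × 0.097 = 0.0165 W/m².
CF₄: ΔF = 0.00009 × (80 − 40) = 0.00009 × 40 = 0.0036 W/m².
Total ΔF = 1.9758 + 0.1929 + 0.0165 + 0.0036 = 2.1888 W/m².
ΔT = λ ΔF = 0.95 × 2.19 = 2.0805 K.

ΔF = 2.19 W/m²; ΔT = 2.08 K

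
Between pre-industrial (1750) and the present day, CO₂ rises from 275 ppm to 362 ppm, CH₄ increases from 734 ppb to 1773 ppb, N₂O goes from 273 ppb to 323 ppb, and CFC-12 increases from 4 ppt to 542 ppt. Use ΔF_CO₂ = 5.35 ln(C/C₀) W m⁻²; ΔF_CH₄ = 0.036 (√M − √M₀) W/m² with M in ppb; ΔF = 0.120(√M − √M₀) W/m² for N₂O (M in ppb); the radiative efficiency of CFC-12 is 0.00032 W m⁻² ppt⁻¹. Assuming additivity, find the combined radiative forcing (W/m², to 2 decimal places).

ΔF = 2.36 W/m²

CO₂: 5.35 × ln(362/275) = 5.35 × ln(1.31636) = 5.35 × 0.27487 = 1.4706 W/m².
CH₄: 0.036 × (√1773 − √734) = 0.036 × (42.1070 − 27.0924) = 0.036 × 15.0146 = 0.5405 W/m².
N₂O: 0.120 × (√323 − √273) = 0.120 × (17.9722 − 16.5227) = 0.120 × 1.4495 = 0.1739 W/m².
CFC-12: ΔF = 0.00032 × (542 − 4) = 0.00032 × 538 = 0.1722 W/m².
Total ΔF = 1.4706 + 0.5405 + 0.1739 + 0.1722 = 2.3572 W/m².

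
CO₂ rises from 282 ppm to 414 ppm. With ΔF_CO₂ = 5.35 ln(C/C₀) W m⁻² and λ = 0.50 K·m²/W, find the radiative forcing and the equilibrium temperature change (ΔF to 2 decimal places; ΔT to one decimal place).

ΔF = 2.05 W/m²; ΔT = 1.0 K

CO₂: 5.35 × ln(414/282) = 5.35 × ln(1.46809) = 5.35 × 0.38396 = 2.0542 W/m².
ΔT = λ ΔF = 0.50 × 2.05 = 1.0250 K.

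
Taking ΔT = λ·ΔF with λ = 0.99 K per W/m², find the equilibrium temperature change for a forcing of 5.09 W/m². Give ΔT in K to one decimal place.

ΔT = λ ΔF = 0.99 × 5.09 = 5.0391 K.

ΔT = 5.0 K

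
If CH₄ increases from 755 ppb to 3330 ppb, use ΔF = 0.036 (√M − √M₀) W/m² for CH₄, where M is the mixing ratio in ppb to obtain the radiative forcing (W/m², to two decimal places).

CH₄: 0.036 × (√3330 − √755) = 0.036 × (57.7062 − 27.4773) = 0.036 × 30.2289 = 1.0882 W/m².

ΔF = 1.09 W/m²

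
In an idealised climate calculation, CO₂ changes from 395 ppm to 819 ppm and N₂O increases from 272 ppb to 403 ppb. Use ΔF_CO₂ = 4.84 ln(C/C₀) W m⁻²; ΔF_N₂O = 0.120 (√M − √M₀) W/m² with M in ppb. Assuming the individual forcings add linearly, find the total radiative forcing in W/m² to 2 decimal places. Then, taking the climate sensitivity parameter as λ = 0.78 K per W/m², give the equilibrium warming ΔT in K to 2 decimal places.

ΔF = 3.96 W/m²; ΔT = 3.09 K

CO₂: 4.84 × ln(819/395) = 4.84 × ln(2.07342) = 4.84 × 0.72920 = 3.5293 W/m².
N₂O: 0.120 × (√403 − √272) = 0.120 × (20.0749 − 16.4924) = 0.120 × 3.5825 = 0.4299 W/m².
Total ΔF = 3.5293 + 0.4299 = 3.9592 W/m².
ΔT = λ ΔF = 0.78 × 3.96 = 3.0888 K.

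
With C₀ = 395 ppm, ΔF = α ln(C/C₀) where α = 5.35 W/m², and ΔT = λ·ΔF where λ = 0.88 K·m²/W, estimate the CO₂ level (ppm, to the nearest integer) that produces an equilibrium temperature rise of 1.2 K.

Required forcing: ΔF = ΔT/λ = 1.2/0.88 = 1.3636 W/m².
Then ln(C/395) = ΔF/5.35 = 1.3636/5.35 = 0.25488.
So C = 395 × e^0.25488 = 395 × 1.29031 = 509.67 ppm.

C ≈ 510 ppm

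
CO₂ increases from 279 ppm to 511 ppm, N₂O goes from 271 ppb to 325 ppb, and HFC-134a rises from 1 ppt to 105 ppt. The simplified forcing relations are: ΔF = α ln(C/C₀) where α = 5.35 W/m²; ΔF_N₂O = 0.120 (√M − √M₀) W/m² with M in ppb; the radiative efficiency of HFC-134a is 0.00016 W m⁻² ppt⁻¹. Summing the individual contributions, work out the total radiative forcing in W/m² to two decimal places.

CO₂: 5.35 × ln(511/279) = 5.35 × ln(1.83154) = 5.35 × 0.60516 = 3.2376 W/m².
N₂O: 0.120 × (√325 − √271) = 0.120 × (18.0278 − 16.4621) = 0.120 × 1.5657 = 0.1879 W/m².
HFC-134a: ΔF = 0.00016 × (105 − 1) = 0.00016 × 104 = 0.0166 W/m².
Total ΔF = 3.2376 + 0.1879 + 0.0166 = 3.4421 W/m².

ΔF = 3.44 W/m²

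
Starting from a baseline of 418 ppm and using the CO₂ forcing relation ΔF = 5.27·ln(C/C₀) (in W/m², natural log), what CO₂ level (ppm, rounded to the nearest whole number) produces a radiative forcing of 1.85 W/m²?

Set 5.27 ln(C/418) = 1.85, so ln(C/418) = 1.85/5.27 = 0.35104.
Then C/418 = e^0.35104 = 1.42054, giving C = 418 × 1.42054 = 593.79 ppm.

C ≈ 594 ppm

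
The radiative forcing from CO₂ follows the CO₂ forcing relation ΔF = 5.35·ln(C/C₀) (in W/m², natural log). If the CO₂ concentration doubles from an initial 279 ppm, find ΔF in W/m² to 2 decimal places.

Because the forcing depends only on the ratio C/C₀, the initial concentration does not enter.
ΔF = 5.35 × ln(2) = 5.35 × 0.69315 = 3.7084 W/m².

ΔF = 3.71 W/m²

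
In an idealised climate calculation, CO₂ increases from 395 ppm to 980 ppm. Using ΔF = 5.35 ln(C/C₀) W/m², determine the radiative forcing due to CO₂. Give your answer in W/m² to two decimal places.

CO₂: 5.35 × ln(980/395) = 5.35 × ln(2.48101) = 5.35 × 0.90867 = 4.8614 W/m².

ΔF = 4.86 W/m²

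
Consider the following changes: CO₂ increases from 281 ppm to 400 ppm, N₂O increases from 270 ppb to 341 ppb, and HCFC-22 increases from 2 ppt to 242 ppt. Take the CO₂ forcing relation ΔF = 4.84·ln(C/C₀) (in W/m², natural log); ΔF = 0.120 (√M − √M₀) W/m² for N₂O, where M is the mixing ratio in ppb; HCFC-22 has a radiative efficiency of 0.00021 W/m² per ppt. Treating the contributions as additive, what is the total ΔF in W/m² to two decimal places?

ΔF = 2.00 W/m²

CO₂: 4.84 × ln(400/281) = 4.84 × ln(1.42349) = 4.84 × 0.35311 = 1.7091 W/m².
N₂O: 0.120 × (√341 − √270) = 0.120 × (18.4662 − 16.4317) = 0.120 × 2.0345 = 0.2441 W/m².
HCFC-22: ΔF = 0.00021 × (242 − 2) = 0.00021 × 240 = 0.0504 W/m².
Total ΔF = 1.7091 + 0.2441 + 0.0504 = 2.0036 W/m².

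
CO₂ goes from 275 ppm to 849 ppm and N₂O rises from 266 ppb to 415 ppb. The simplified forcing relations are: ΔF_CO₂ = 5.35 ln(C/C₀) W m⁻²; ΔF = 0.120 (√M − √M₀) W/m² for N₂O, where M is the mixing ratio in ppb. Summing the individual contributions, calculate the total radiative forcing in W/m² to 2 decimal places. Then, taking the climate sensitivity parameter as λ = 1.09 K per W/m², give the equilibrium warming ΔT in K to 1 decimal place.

ΔF = 6.52 W/m²; ΔT = 7.1 K

CO₂: 5.35 × ln(849/275) = 5.35 × ln(3.08727) = 5.35 × 1.12729 = 6.0310 W/m².
N₂O: 0.120 × (√415 − √266) = 0.120 × (20.3715 − 16.3095) = 0.120 × 4.0620 = 0.4874 W/m².
Total ΔF = 6.0310 + 0.4874 = 6.5184 W/m².
ΔT = λ ΔF = 1.09 × 6.52 = 7.1068 K.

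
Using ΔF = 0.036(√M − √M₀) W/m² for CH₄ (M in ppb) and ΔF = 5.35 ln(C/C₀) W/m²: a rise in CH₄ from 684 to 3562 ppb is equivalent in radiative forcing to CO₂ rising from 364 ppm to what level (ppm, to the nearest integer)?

CH₄ forcing: 0.036 × (√3562 − √684) = 0.036 × (59.6825 − 26.1534) = 0.036 × 33.5291 = 1.20705 W/m².
Set 5.35 ln(C/364) = 1.20705: ln(C/364) = 1.20705/5.35 = 0.22562, so C = 364 × e^0.22562 = 364 × 1.25310 = 456.13 ppm.

C ≈ 456 ppm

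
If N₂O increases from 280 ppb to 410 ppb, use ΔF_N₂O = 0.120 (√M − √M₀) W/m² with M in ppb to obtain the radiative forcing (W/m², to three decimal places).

ΔF = 0.422 W/m²

N₂O: 0.120 × (√410 − √280) = 0.120 × (20.2485 − 16.7332) = 0.120 × 3.5153 = 0.4218 W/m².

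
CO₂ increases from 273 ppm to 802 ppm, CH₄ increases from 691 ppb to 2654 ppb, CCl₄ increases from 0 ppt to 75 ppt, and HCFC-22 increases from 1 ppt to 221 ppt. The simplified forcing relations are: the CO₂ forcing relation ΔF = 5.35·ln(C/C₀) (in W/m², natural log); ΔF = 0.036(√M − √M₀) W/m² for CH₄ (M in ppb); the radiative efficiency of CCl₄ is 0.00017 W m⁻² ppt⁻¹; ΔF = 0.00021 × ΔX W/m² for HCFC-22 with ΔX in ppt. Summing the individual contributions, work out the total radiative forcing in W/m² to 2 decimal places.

CO₂: 5.35 × ln(802/273) = 5.35 × ln(2.93773) = 5.35 × 1.07764 = 5.7654 W/m².
CH₄: 0.036 × (√2654 − √691) = 0.036 × (51.5170 − 26.2869) = 0.036 × 25.2301 = 0.9083 W/m².
CCl₄: ΔF = 0.00017 × (75 − 0) = 0.00017 × 75 = 0.0128 W/m².
HCFC-22: ΔF = 0.00021 × (221 − 1) = 0.00021 × 220 = 0.0462 W/m².
Total ΔF = 5.7654 + 0.9083 + 0.0128 + 0.0462 = 6.7327 W/m².

ΔF = 6.73 W/m²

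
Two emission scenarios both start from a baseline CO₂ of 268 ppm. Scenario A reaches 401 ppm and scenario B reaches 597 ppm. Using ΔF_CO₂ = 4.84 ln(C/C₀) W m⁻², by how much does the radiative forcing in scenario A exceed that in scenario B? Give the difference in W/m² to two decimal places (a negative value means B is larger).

ΔF_A = 4.84 ln(401/268) = 4.84 × 0.40297 = 1.9504 W/m².
ΔF_B = 4.84 ln(597/268) = 4.84 × 0.80093 = 3.8765 W/m².
Difference: 1.9504 − 3.8765 = -1.9261 W/m².

ΔF_A − ΔF_B = -1.93 W/m²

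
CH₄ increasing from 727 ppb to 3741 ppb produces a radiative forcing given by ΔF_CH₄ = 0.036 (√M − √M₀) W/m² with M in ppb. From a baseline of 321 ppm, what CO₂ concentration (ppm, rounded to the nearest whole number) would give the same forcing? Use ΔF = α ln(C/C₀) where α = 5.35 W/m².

CH₄ forcing: 0.036 × (√3741 − √727) = 0.036 × (61.1637 − 26.9629) = 0.036 × 34.2008 = 1.23123 W/m².
Set 5.35 ln(C/321) = 1.23123: ln(C/321) = 1.23123/5.35 = 0.23014, so C = 321 × e^0.23014 = 321 × 1.25878 = 404.07 ppm.

C ≈ 404 ppm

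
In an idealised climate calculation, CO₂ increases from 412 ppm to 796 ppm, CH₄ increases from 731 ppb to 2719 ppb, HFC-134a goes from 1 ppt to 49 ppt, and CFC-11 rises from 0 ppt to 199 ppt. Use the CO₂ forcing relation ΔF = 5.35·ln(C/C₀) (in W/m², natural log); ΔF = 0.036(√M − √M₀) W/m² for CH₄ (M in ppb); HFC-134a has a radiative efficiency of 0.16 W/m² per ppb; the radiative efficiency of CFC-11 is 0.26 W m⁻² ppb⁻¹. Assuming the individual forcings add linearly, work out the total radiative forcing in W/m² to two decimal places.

CO₂: 5.35 × ln(796/412) = 5.35 × ln(1.93204) = 5.35 × 0.65858 = 3.5234 W/m².
CH₄: 0.036 × (√2719 − √731) = 0.036 × (52.1440 − 27.0370) = 0.036 × 25.1070 = 0.9039 W/m².
HFC-134a: Δ = 49 − 1 = 48 ppt = 0.048 ppb; ΔF = 0.16 × 0.048 = 0.0077 W/m².
CFC-11: Δ = 199 − 0 = 199 ppt = 0.199 ppb; ΔF = 0.26 × 0.199 = 0.0517 W/m².
Total ΔF = 3.5234 + 0.9039 + 0.0077 + 0.0517 = 4.4867 W/m².

ΔF = 4.49 W/m²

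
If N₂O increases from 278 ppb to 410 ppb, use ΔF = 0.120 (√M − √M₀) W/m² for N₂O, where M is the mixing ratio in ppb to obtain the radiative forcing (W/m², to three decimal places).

ΔF = 0.429 W/m²

N₂O: 0.120 × (√410 − √278) = 0.120 × (20.2485 − 16.6733) = 0.120 × 3.5752 = 0.4290 W/m².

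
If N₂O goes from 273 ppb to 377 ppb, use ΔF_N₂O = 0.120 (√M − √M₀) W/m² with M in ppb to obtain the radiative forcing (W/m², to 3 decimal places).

N₂O: 0.120 × (√377 − √273) = 0.120 × (19.4165 − 16.5227) = 0.120 × 2.8938 = 0.3473 W/m².

ΔF = 0.347 W/m²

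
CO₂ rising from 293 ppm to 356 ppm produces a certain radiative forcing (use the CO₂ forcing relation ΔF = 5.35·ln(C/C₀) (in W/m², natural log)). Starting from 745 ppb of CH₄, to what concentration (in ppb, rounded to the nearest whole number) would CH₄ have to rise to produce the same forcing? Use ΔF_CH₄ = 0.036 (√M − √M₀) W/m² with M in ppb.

M ≈ 3163 ppb

CO₂ forcing: 5.35 × ln(356/293) = 5.35 × 0.194758 = 1.04196 W/m².
Set 0.036(√M − √745) = 1.04196: √M = 1.04196/0.036 + √745 = 28.9433 + 27.2947 = 56.2380.
M = (56.2380)² = 3162.71 ppb.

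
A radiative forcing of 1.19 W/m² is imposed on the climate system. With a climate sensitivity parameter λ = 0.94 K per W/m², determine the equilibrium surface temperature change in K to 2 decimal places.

ΔT = 1.12 K

ΔT = λ ΔF = 0.94 × 1.19 = 1.1186 K.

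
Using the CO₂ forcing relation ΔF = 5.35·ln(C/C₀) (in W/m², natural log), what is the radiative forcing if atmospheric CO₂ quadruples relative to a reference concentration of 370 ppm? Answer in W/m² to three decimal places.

ΔF = 7.417 W/m²

ΔF = 5.35 × ln(4) = 5.35 × 1.38629 = 7.4167 W/m².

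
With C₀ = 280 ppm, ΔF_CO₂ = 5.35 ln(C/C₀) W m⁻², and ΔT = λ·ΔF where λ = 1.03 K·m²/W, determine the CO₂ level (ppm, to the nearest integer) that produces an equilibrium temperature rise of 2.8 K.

C ≈ 465 ppm

Required forcing: ΔF = ΔT/λ = 2.8/1.03 = 2.7184 W/m².
Then ln(C/280) = ΔF/5.35 = 2.7184/5.35 = 0.50811.
So C = 280 × e^0.50811 = 280 × 1.66215 = 465.40 ppm.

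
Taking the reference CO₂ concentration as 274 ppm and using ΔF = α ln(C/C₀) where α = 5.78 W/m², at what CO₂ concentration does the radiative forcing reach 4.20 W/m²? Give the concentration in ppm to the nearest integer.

Set 5.78 ln(C/274) = 4.20, so ln(C/274) = 4.20/5.78 = 0.72664.
Then C/274 = e^0.72664 = 2.06812, giving C = 274 × 2.06812 = 566.66 ppm.

C ≈ 567 ppm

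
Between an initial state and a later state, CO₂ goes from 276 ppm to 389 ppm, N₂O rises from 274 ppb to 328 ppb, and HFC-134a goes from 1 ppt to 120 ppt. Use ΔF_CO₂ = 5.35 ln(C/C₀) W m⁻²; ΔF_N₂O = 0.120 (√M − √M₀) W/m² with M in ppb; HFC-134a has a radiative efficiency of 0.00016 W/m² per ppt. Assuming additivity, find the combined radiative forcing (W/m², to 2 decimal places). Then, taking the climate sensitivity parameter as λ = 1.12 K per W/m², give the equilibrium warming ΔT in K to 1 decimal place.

ΔF = 2.04 W/m²; ΔT = 2.3 K

CO₂: 5.35 × ln(389/276) = 5.35 × ln(1.40942) = 5.35 × 0.34318 = 1.8360 W/m².
N₂O: 0.120 × (√328 − √274) = 0.120 × (18.1108 − 16.5529) = 0.120 × 1.5579 = 0.1869 W/m².
HFC-134a: ΔF = 0.00016 × (120 − 1) = 0.00016 × 119 = 0.0190 W/m².
Total ΔF = 1.8360 + 0.1869 + 0.0190 = 2.0419 W/m².
ΔT = λ ΔF = 1.12 × 2.04 = 2.2848 K.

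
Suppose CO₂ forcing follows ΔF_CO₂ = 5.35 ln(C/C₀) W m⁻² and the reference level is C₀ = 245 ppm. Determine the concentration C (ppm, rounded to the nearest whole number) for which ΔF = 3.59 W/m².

C ≈ 479 ppm

Set 5.35 ln(C/245) = 3.59, so ln(C/245) = 3.59/5.35 = 0.67103.
Then C/245 = e^0.67103 = 1.95625, giving C = 245 × 1.95625 = 479.28 ppm.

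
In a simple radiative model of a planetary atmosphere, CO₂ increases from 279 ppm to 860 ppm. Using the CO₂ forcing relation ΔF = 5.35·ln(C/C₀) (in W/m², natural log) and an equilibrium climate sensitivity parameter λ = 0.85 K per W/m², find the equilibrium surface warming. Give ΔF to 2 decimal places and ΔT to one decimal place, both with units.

CO₂: 5.35 × ln(860/279) = 5.35 × ln(3.08244) = 5.35 × 1.12572 = 6.0226 W/m².
ΔT = λ ΔF = 0.85 × 6.02 = 5.1170 K.

ΔF = 6.02 W/m²; ΔT = 5.1 K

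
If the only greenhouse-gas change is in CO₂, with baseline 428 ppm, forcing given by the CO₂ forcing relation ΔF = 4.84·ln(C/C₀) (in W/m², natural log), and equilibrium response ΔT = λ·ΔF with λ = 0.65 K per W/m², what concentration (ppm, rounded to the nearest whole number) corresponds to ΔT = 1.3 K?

Required forcing: ΔF = ΔT/λ = 1.3/0.65 = 2.0000 W/m².
Then ln(C/428) = ΔF/4.84 = 2.0000/4.84 = 0.41322.
So C = 428 × e^0.41322 = 428 × 1.51168 = 647.00 ppm.

C ≈ 647 ppm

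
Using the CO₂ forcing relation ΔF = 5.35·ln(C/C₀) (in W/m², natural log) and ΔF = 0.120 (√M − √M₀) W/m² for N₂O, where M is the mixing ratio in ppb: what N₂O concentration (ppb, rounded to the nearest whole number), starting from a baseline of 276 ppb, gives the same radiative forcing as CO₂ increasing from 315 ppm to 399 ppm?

M ≈ 737 ppb

CO₂ forcing: 5.35 × ln(399/315) = 5.35 × 0.236389 = 1.26468 W/m².
Set 0.120(√M − √276) = 1.26468: √M = 1.26468/0.120 + √276 = 10.5390 + 16.6132 = 27.1522.
M = (27.1522)² = 737.24 ppb.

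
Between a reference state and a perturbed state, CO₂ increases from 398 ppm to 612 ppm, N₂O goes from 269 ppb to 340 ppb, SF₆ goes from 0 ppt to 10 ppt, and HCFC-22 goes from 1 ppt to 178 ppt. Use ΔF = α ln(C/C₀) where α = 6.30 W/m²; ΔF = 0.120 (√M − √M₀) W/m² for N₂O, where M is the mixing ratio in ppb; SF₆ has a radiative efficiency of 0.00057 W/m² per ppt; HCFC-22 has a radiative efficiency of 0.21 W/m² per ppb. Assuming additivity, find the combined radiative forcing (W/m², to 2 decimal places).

CO₂: 6.30 × ln(612/398) = 6.30 × ln(1.53769) = 6.30 × 0.43028 = 2.7108 W/m².
N₂O: 0.120 × (√340 − √269) = 0.120 × (18.4391 − 16.4012) = 0.120 × 2.0379 = 0.2445 W/m².
SF₆: ΔF = 0.00057 × (10 − 0) = 0.00057 × 10 = 0.0057 W/m².
HCFC-22: Δ = 178 − 1 = 177 ppt = 0.177 ppb; ΔF = 0.21 × 0.177 = 0.0372 W/m².
Total ΔF = 2.7108 + 0.2445 + 0.0057 + 0.0372 = 2.9982 W/m².

ΔF = 3.00 W/m²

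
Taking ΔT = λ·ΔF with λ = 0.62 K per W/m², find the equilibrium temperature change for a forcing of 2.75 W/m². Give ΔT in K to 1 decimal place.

ΔT = λ ΔF = 0.62 × 2.75 = 1.7050 K.

ΔT = 1.7 K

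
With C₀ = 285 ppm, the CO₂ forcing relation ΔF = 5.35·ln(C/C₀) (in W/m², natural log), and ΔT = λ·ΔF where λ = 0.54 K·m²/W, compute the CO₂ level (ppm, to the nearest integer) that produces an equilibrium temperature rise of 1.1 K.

C ≈ 417 ppm

Required forcing: ΔF = ΔT/λ = 1.1/0.54 = 2.0370 W/m².
Then ln(C/285) = ΔF/5.35 = 2.0370/5.35 = 0.38075.
So C = 285 × e^0.38075 = 285 × 1.46338 = 417.06 ppm.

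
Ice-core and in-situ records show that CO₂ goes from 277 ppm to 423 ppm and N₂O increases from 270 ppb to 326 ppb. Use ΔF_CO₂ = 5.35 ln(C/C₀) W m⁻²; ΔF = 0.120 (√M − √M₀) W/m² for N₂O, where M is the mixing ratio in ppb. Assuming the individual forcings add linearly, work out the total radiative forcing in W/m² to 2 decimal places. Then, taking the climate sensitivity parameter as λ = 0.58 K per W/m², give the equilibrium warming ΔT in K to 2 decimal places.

ΔF = 2.46 W/m²; ΔT = 1.43 K

CO₂: 5.35 × ln(423/277) = 5.35 × ln(1.52708) = 5.35 × 0.42336 = 2.2650 W/m².
N₂O: 0.120 × (√326 − √270) = 0.120 × (18.0555 − 16.4317) = 0.120 × 1.6238 = 0.1949 W/m².
Total ΔF = 2.2650 + 0.1949 = 2.4599 W/m².
ΔT = λ ΔF = 0.58 × 2.46 = 1.4268 K.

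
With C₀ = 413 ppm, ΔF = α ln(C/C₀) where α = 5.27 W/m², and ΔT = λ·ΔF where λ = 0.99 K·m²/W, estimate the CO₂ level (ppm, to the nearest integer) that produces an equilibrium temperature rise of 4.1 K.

Required forcing: ΔF = ΔT/λ = 4.1/0.99 = 4.1414 W/m².
Then ln(C/413) = ΔF/5.27 = 4.1414/5.27 = 0.78584.
So C = 413 × e^0.78584 = 413 × 2.19425 = 906.23 ppm.

C ≈ 906 ppm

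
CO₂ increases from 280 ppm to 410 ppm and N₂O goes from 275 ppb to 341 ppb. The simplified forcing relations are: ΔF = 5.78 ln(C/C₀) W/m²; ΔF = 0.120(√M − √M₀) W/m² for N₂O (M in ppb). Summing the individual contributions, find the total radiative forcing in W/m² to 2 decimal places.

CO₂: 5.78 × ln(410/280) = 5.78 × ln(1.46429) = 5.78 × 0.38137 = 2.2043 W/m².
N₂O: 0.120 × (√341 − √275) = 0.120 × (18.4662 − 16.5831) = 0.120 × 1.8831 = 0.2260 W/m².
Total ΔF = 2.2043 + 0.2260 = 2.4303 W/m².

ΔF = 2.43 W/m²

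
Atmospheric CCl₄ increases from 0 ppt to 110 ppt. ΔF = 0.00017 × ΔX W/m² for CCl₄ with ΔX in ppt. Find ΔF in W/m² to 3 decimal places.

ΔF = 0.019 W/m²

CCl₄: ΔF = 0.00017 × (110 − 0) = 0.00017 × 110 = 0.0187 W/m².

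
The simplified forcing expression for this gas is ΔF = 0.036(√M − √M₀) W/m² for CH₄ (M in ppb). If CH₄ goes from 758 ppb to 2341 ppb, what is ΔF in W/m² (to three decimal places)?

ΔF = 0.751 W/m²

CH₄: 0.036 × (√2341 − √758) = 0.036 × (48.3839 − 27.5318) = 0.036 × 20.8521 = 0.7507 W/m².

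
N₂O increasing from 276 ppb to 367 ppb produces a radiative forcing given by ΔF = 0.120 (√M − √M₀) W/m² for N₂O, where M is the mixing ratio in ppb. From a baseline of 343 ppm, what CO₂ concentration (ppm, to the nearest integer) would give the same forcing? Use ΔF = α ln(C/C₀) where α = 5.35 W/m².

N₂O forcing: 0.120 × (√367 − √276) = 0.120 × (19.1572 − 16.6132) = 0.120 × 2.5440 = 0.30528 W/m².
Set 5.35 ln(C/343) = 0.30528: ln(C/343) = 0.30528/5.35 = 0.05706, so C = 343 × e^0.05706 = 343 × 1.05872 = 363.14 ppm.

C ≈ 363 ppm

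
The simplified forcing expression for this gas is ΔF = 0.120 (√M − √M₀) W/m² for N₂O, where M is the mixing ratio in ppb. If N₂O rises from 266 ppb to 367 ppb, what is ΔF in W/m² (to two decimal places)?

ΔF = 0.34 W/m²

N₂O: 0.120 × (√367 − √266) = 0.120 × (19.1572 − 16.3095) = 0.120 × 2.8477 = 0.3417 W/m².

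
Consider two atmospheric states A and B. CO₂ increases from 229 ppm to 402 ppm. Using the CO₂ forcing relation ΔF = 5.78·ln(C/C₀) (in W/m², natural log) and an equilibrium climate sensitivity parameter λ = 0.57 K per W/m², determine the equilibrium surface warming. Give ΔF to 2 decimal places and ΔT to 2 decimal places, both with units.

CO₂: 5.78 × ln(402/229) = 5.78 × ln(1.75546) = 5.78 × 0.56273 = 3.2526 W/m².
ΔT = λ ΔF = 0.57 × 3.25 = 1.8525 K.

ΔF = 3.25 W/m²; ΔT = 1.85 K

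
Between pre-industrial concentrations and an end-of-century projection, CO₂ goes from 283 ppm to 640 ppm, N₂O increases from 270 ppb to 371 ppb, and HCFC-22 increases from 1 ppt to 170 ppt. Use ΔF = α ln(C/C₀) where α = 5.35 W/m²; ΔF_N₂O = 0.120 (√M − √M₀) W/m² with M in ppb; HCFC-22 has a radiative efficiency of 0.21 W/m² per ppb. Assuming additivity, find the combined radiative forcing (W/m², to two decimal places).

ΔF = 4.74 W/m²

CO₂: 5.35 × ln(640/283) = 5.35 × ln(2.26148) = 5.35 × 0.81602 = 4.3657 W/m².
N₂O: 0.120 × (√371 − √270) = 0.120 × (19.2614 − 16.4317) = 0.120 × 2.8297 = 0.3396 W/m².
HCFC-22: Δ = 170 − 1 = 169 ppt = 0.169 ppb; ΔF = 0.21 × 0.169 = 0.0355 W/m².
Total ΔF = 4.3657 + 0.3396 + 0.0355 = 4.7408 W/m².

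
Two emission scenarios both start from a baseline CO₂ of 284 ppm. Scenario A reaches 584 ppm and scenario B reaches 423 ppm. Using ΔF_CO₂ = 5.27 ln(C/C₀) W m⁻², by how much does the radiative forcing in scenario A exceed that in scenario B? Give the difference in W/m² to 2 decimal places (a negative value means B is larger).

ΔF_A − ΔF_B = 1.70 W/m²

ΔF_A = 5.27 ln(584/284) = 5.27 × 0.72093 = 3.7993 W/m².
ΔF_B = 5.27 ln(423/284) = 5.27 × 0.39840 = 2.0996 W/m².
Difference: 3.7993 − 2.0996 = 1.6997 W/m².
(Equivalently, ΔF_A − ΔF_B = 5.27 ln(584/423) = 5.27 × 0.32253 = 1.6997 W/m².)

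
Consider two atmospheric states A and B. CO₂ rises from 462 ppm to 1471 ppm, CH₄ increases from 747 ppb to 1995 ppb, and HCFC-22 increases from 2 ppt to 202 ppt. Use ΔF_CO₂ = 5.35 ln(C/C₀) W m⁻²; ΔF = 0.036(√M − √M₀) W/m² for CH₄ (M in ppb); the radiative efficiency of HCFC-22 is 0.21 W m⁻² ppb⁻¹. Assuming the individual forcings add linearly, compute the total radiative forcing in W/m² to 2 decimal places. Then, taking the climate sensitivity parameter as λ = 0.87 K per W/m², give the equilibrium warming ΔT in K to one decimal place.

CO₂: 5.35 × ln(1471/462) = 5.35 × ln(3.18398) = 5.35 × 1.15813 = 6.1960 W/m².
CH₄: 0.036 × (√1995 − √747) = 0.036 × (44.6654 − 27.3313) = 0.036 × 17.3341 = 0.6240 W/m².
HCFC-22: Δ = 202 − 2 = 200 ppt = 0.200 ppb; ΔF = 0.21 × 0.200 = 0.0420 W/m².
Total ΔF = 6.1960 + 0.6240 + 0.0420 = 6.8620 W/m².
ΔT = λ ΔF = 0.87 × 6.86 = 5.9682 K.

ΔF = 6.86 W/m²; ΔT = 6.0 K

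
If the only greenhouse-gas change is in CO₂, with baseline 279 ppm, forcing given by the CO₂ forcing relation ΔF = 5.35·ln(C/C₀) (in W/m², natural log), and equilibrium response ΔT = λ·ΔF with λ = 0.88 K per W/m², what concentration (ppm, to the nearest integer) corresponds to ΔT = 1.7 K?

C ≈ 400 ppm

Required forcing: ΔF = ΔT/λ = 1.7/0.88 = 1.9318 W/m².
Then ln(C/279) = ΔF/5.35 = 1.9318/5.35 = 0.36108.
So C = 279 × e^0.36108 = 279 × 1.43488 = 400.33 ppm.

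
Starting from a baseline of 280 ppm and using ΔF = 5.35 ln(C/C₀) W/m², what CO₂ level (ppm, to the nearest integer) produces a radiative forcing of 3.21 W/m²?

C ≈ 510 ppm

Set 5.35 ln(C/280) = 3.21, so ln(C/280) = 3.21/5.35 = 0.60000.
Then C/280 = e^0.60000 = 1.82212, giving C = 280 × 1.82212 = 510.19 ppm.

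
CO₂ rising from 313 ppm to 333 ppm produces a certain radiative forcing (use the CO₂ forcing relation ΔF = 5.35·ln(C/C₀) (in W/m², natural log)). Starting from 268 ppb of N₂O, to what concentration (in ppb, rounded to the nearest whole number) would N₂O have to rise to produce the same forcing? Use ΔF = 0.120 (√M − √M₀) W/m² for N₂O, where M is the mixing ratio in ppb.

M ≈ 366 ppb

CO₂ forcing: 5.35 × ln(333/313) = 5.35 × 0.061939 = 0.33137 W/m².
Set 0.120(√M − √268) = 0.33137: √M = 0.33137/0.120 + √268 = 2.7614 + 16.3707 = 19.1321.
M = (19.1321)² = 366.04 ppb.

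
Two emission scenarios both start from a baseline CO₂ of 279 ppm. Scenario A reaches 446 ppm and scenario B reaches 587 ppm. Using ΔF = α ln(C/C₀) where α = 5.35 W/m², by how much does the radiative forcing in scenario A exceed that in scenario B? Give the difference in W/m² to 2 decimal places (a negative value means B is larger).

ΔF_A = 5.35 ln(446/279) = 5.35 × 0.46911 = 2.5097 W/m².
ΔF_B = 5.35 ln(587/279) = 5.35 × 0.74381 = 3.9794 W/m².
Difference: 2.5097 − 3.9794 = -1.4697 W/m².
(Equivalently, ΔF_A − ΔF_B = 5.35 ln(446/587) = 5.35 × -0.27471 = -1.4697 W/m².)

ΔF_A − ΔF_B = -1.47 W/m²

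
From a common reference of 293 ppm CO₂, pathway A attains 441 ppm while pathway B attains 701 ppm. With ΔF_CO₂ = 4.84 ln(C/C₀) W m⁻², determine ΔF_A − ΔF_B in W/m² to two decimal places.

ΔF_A − ΔF_B = -2.24 W/m²

ΔF_A = 4.84 ln(441/293) = 4.84 × 0.40887 = 1.9789 W/m².
ΔF_B = 4.84 ln(701/293) = 4.84 × 0.87234 = 4.2221 W/m².
Difference: 1.9789 − 4.2221 = -2.2432 W/m².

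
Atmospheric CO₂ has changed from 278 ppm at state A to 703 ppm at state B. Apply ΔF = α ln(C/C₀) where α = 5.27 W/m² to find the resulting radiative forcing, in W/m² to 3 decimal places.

CO₂: 5.27 × ln(703/278) = 5.27 × ln(2.52878) = 5.27 × 0.92774 = 4.8892 W/m².

ΔF = 4.889 W/m²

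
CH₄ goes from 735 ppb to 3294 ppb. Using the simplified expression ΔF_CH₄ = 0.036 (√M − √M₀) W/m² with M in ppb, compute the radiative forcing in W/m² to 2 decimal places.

CH₄: 0.036 × (√3294 − √735) = 0.036 × (57.3934 − 27.1109) = 0.036 × 30.2825 = 1.0902 W/m².

ΔF = 1.09 W/m²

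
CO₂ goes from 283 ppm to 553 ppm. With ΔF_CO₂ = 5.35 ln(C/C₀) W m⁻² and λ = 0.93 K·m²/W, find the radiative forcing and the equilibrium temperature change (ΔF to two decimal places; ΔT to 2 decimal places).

ΔF = 3.58 W/m²; ΔT = 3.33 K

CO₂: 5.35 × ln(553/283) = 5.35 × ln(1.95406) = 5.35 × 0.66991 = 3.5840 W/m².
ΔT = λ ΔF = 0.93 × 3.58 = 3.3294 K.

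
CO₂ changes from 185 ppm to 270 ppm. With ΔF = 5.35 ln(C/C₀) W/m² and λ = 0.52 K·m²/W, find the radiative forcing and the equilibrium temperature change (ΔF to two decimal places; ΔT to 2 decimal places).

ΔF = 2.02 W/m²; ΔT = 1.05 K

CO₂: 5.35 × ln(270/185) = 5.35 × ln(1.45946) = 5.35 × 0.37807 = 2.0227 W/m².
ΔT = λ ΔF = 0.52 × 2.02 = 1.0504 K.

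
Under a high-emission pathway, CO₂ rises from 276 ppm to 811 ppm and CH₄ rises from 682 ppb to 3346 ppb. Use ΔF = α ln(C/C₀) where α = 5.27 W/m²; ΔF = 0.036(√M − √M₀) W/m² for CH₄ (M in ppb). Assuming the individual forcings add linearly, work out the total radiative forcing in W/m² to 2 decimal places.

ΔF = 6.82 W/m²

CO₂: 5.27 × ln(811/276) = 5.27 × ln(2.93841) = 5.27 × 1.07787 = 5.6804 W/m².
CH₄: 0.036 × (√3346 − √682) = 0.036 × (57.8446 − 26.1151) = 0.036 × 31.7295 = 1.1423 W/m².
Total ΔF = 5.6804 + 1.1423 = 6.8227 W/m².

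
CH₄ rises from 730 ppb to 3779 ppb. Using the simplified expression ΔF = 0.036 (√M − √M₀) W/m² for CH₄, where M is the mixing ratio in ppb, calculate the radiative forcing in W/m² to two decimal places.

ΔF = 1.24 W/m²

CH₄: 0.036 × (√3779 − √730) = 0.036 × (61.4736 − 27.0185) = 0.036 × 34.4551 = 1.2404 W/m².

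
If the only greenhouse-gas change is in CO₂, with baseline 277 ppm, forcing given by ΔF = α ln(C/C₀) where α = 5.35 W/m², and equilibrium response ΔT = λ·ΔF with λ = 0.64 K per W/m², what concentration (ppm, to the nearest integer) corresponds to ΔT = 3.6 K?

Required forcing: ΔF = ΔT/λ = 3.6/0.64 = 5.6250 W/m².
Then ln(C/277) = ΔF/5.35 = 5.6250/5.35 = 1.05140.
So C = 277 × e^1.05140 = 277 × 2.86165 = 792.68 ppm.

C ≈ 793 ppm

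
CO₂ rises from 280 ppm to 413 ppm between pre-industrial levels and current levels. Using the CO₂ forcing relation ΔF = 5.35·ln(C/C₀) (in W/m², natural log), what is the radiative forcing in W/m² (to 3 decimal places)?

ΔF = 2.079 W/m²

CO₂: 5.35 × ln(413/280) = 5.35 × ln(1.47500) = 5.35 × 0.38866 = 2.0793 W/m².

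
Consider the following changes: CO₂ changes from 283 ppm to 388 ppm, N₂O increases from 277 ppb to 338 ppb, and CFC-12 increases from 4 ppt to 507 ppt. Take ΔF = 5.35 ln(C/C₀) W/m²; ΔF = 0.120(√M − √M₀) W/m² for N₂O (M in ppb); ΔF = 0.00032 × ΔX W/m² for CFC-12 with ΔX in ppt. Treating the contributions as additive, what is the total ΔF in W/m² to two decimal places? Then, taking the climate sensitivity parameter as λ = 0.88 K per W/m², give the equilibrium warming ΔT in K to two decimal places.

ΔF = 2.06 W/m²; ΔT = 1.81 K

CO₂: 5.35 × ln(388/283) = 5.35 × ln(1.37102) = 5.35 × 0.31555 = 1.6882 W/m².
N₂O: 0.120 × (√338 − √277) = 0.120 × (18.3848 − 16.6433) = 0.120 × 1.7415 = 0.2090 W/m².
CFC-12: ΔF = 0.00032 × (507 − 4) = 0.00032 × 503 = 0.1610 W/m².
Total ΔF = 1.6882 + 0.2090 + 0.1610 = 2.0582 W/m².
ΔT = λ ΔF = 0.88 × 2.06 = 1.8128 K.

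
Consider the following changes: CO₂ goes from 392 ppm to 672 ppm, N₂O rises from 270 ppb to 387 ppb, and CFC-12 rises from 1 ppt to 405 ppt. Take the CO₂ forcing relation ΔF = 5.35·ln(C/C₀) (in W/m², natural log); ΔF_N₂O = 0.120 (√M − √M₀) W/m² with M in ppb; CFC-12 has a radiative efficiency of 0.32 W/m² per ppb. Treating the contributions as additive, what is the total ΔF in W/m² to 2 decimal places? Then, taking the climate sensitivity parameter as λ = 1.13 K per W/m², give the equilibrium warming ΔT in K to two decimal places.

CO₂: 5.35 × ln(672/392) = 5.35 × ln(1.71429) = 5.35 × 0.53900 = 2.8837 W/m².
N₂O: 0.120 × (√387 − √270) = 0.120 × (19.6723 − 16.4317) = 0.120 × 3.2406 = 0.3889 W/m².
CFC-12: Δ = 405 − 1 = 404 ppt = 0.404 ppb; ΔF = 0.32 × 0.404 = 0.1293 W/m².
Total ΔF = 2.8837 + 0.3889 + 0.1293 = 3.4019 W/m².
ΔT = λ ΔF = 1.13 × 3.40 = 3.8420 K.

ΔF = 3.40 W/m²; ΔT = 3.84 K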